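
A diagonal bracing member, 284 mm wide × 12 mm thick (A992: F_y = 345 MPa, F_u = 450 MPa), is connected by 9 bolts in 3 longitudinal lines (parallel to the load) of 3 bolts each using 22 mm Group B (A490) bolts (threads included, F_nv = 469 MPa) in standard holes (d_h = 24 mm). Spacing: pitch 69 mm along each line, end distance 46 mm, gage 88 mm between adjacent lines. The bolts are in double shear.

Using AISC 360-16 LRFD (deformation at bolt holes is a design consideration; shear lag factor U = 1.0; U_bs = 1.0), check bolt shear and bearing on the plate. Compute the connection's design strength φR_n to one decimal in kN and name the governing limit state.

1778.8 kN (bearing governs)

Bolt shear: A_b = π(22)²/4 = 380.13 mm². φR_n = 0.75 × 469 × 380.13 × 9 × 2 = 2406.8 kN.
Bearing (12 mm plate, F_u = 450 MPa): end bolts L_c = 46 − 24/2 = 34, R_n = min(1.2×34×12×450, 2.4×22×12×450) = 220.32 kN/bolt; interior L_c = 69 − 24 = 45, R_n = 285.12 kN/bolt. φR_n = 0.75 × (3×220.32 + 6×285.12) = 1778.8 kN.
Governing: min(2406.8, 1778.8) = 1778.8 kN → bearing.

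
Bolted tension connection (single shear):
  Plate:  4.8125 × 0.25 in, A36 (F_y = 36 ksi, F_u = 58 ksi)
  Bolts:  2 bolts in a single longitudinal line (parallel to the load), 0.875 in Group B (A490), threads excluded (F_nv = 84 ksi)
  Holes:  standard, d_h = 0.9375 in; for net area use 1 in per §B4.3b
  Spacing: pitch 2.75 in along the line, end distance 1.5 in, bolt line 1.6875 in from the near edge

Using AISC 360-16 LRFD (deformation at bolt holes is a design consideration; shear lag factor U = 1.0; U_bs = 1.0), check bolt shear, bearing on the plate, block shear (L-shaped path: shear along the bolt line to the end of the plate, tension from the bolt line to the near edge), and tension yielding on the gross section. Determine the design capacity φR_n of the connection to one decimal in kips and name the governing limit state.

30.1 kips (block shear governs)

Bolt shear: A_b = π(0.875)²/4 = 0.60132 in². φR_n = 0.75 × 84 × 0.60132 × 2 × 1 = 75.8 kips.
Bearing (0.25 in plate, F_u = 58 ksi): end bolts L_c = 1.5 − 0.9375/2 = 1.03125, R_n = min(1.2×1.03125×0.25×58, 2.4×0.875×0.25×58) = 17.944 kips/bolt; interior L_c = 2.75 − 0.9375 = 1.8125, R_n = 30.45 kips/bolt. φR_n = 0.75 × (1×17.944 + 1×30.45) = 36.3 kips.
Block shear: shear path 1×[1.5+1×2.75] = 1×4.25 in, A_gv = 1.0625, A_nv = 1×(4.25 − 1.5×1)×0.25 = 0.6875 in²; tension to near edge: (1.6875 − 0.5×1)×0.25 = 0.29688 in². R_n = min(0.6×58×0.6875, 0.6×36×1.0625) + 1.0×58×0.29688 = min(23.925, 22.95) + 17.219 = 40.169 kips. φR_n = 0.75 × 40.169 = 30.1 kips.
Tension yield (gross): A_g = 4.8125×0.25 = 1.2031 in². φR_n = 0.90 × 36 × 1.2031 = 39.0 kips.
Governing: min(75.8, 36.3, 30.1, 39.0) = 30.1 kips → block shear.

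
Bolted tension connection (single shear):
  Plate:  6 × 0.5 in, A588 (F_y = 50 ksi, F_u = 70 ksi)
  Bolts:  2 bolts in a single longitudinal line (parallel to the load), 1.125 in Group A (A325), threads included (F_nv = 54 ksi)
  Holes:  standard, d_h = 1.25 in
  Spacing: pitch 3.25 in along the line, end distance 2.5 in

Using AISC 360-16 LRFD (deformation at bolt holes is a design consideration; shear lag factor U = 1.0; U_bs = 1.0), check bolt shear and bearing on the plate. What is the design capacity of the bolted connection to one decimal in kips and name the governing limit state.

80.5 kips (bolt shear governs)

Bolt shear: A_b = π(1.125)²/4 = 0.99402 in². φR_n = 0.75 × 54 × 0.99402 × 2 × 1 = 80.5 kips.
Bearing (0.5 in plate, F_u = 70 ksi): end bolts L_c = 2.5 − 1.25/2 = 1.875, R_n = min(1.2×1.875×0.5×70, 2.4×1.125×0.5×70) = 78.75 kips/bolt; interior L_c = 3.25 − 1.25 = 2, R_n = 84 kips/bolt. φR_n = 0.75 × (1×78.75 + 1×84) = 122.1 kips.
Governing: min(80.5, 122.1) = 80.5 kips → bolt shear.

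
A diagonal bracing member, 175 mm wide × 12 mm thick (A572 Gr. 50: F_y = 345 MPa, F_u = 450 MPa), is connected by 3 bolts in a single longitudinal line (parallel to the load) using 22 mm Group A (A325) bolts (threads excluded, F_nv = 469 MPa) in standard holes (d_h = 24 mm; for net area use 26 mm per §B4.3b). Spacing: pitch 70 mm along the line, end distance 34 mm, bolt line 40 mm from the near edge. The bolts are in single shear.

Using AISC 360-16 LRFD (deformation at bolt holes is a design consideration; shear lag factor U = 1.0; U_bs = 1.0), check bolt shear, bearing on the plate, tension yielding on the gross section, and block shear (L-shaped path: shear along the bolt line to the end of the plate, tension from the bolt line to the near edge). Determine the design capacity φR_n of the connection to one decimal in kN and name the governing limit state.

374.2 kN (block shear governs)

Bolt shear: A_b = π(22)²/4 = 380.13 mm². φR_n = 0.75 × 469 × 380.13 × 3 × 1 = 401.1 kN.
Bearing (12 mm plate, F_u = 450 MPa): end bolts L_c = 34 − 24/2 = 22, R_n = min(1.2×22×12×450, 2.4×22×12×450) = 142.56 kN/bolt; interior L_c = 70 − 24 = 46, R_n = 285.12 kN/bolt. φR_n = 0.75 × (1×142.56 + 2×285.12) = 534.6 kN.
Tension yield (gross): A_g = 175×12 = 2100 mm². φR_n = 0.90 × 345 × 2100 = 652.1 kN.
Block shear: shear path 1×[34+2×70] = 1×174 mm, A_gv = 2088, A_nv = 1×(174 − 2.5×26)×12 = 1308 mm²; tension to near edge: (40 − 0.5×26)×12 = 324 mm². R_n = min(0.6×450×1308, 0.6×345×2088) + 1.0×450×324 = min(353.16, 432.22) + 145.8 = 498.96 kN. φR_n = 0.75 × 498.96 = 374.2 kN.
Governing: min(401.1, 534.6, 652.1, 374.2) = 374.2 kN → block shear.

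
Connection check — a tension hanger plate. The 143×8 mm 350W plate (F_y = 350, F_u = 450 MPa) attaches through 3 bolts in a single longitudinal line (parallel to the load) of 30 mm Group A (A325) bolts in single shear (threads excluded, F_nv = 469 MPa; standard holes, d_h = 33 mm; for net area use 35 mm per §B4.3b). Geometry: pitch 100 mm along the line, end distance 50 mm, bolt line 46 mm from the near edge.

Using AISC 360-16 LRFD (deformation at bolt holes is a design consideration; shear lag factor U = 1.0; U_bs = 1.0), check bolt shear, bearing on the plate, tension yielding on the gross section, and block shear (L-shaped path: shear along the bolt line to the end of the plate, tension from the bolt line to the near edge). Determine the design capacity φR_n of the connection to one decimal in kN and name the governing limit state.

340.2 kN (block shear governs)

Bolt shear: A_b = π(30)²/4 = 706.86 mm². φR_n = 0.75 × 469 × 706.86 × 3 × 1 = 745.9 kN.
Bearing (8 mm plate, F_u = 450 MPa): end bolts L_c = 50 − 33/2 = 33.5, R_n = min(1.2×33.5×8×450, 2.4×30×8×450) = 144.72 kN/bolt; interior L_c = 100 − 33 = 67, R_n = 259.2 kN/bolt. φR_n = 0.75 × (1×144.72 + 2×259.2) = 497.3 kN.
Tension yield (gross): A_g = 143×8 = 1144 mm². φR_n = 0.90 × 350 × 1144 = 360.4 kN.
Block shear: shear path 1×[50+2×100] = 1×250 mm, A_gv = 2000, A_nv = 1×(250 − 2.5×35)×8 = 1300 mm²; tension to near edge: (46 − 0.5×35)×8 = 228 mm². R_n = min(0.6×450×1300, 0.6×350×2000) + 1.0×450×228 = min(351, 420) + 102.6 = 453.6 kN. φR_n = 0.75 × 453.6 = 340.2 kN.
Governing: min(745.9, 497.3, 360.4, 340.2) = 340.2 kN → block shear.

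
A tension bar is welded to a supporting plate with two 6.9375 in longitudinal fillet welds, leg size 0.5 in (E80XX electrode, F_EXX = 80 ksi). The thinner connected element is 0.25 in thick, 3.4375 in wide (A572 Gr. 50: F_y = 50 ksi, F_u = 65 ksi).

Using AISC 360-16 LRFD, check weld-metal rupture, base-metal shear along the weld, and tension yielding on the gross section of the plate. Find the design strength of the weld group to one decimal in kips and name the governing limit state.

Weld metal: throat = 0.707×0.5 = 0.3535 in, L = 2×6.9375 = 13.875 in. φR_n = 0.75 × 0.6 × 80 × 0.3535 × 13.875 = 176.6 kips.
Base metal shear (0.25 in plate): yield φR_n = 1.0×0.6×50×0.25×13.875 = 104.1 kips; rupture φR_n = 0.75×0.6×65×0.25×13.875 = 101.5 kips; take 101.5 kips (rupture).
Tension yield (gross): A_g = 3.4375×0.25 = 0.85938 in². φR_n = 0.90 × 50 × 0.85938 = 38.7 kips.
Governing: min(176.6, 101.5, 38.7) = 38.7 kips → gross-section yield.

38.7 kips (gross-section yield governs)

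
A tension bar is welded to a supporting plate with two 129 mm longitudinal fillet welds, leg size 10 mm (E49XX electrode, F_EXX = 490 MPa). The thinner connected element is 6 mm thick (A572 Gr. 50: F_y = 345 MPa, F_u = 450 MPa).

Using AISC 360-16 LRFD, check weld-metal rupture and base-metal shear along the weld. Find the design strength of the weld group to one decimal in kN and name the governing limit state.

313.5 kN (base-metal shear governs)

Weld metal: throat = 0.707×10 = 7.07 mm, L = 2×129 = 258 mm. φR_n = 0.75 × 0.6 × 490 × 7.07 × 258 = 402.2 kN.
Base metal shear (6 mm plate): yield φR_n = 1.0×0.6×345×6×258 = 320.4 kN; rupture φR_n = 0.75×0.6×450×6×258 = 313.5 kN; take 313.5 kN (rupture).
Governing: min(402.2, 313.5) = 313.5 kN → base-metal shear.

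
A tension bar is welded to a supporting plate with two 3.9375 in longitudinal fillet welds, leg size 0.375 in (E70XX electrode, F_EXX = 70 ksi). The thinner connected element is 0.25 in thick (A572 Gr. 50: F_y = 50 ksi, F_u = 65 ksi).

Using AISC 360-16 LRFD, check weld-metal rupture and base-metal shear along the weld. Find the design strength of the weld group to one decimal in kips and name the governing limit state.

57.6 kips (base-metal shear governs)

Weld metal: throat = 0.707×0.375 = 0.26513 in, L = 2×3.9375 = 7.875 in. φR_n = 0.75 × 0.6 × 70 × 0.26513 × 7.875 = 65.8 kips.
Base metal shear (0.25 in plate): yield φR_n = 1.0×0.6×50×0.25×7.875 = 59.1 kips; rupture φR_n = 0.75×0.6×65×0.25×7.875 = 57.6 kips; take 57.6 kips (rupture).
Governing: min(65.8, 57.6) = 57.6 kips → base-metal shear.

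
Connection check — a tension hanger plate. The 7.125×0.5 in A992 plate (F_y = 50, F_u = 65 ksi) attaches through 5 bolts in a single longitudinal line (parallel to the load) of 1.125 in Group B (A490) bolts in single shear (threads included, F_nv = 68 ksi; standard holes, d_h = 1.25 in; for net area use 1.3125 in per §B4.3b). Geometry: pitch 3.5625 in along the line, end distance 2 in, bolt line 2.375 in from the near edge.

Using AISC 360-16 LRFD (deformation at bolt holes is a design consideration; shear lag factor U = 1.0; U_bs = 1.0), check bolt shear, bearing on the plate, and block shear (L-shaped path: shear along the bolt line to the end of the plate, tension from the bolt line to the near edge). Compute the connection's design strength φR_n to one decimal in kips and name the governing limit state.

Bolt shear: A_b = π(1.125)²/4 = 0.99402 in². φR_n = 0.75 × 68 × 0.99402 × 5 × 1 = 253.5 kips.
Bearing (0.5 in plate, F_u = 65 ksi): end bolts L_c = 2 − 1.25/2 = 1.375, R_n = min(1.2×1.375×0.5×65, 2.4×1.125×0.5×65) = 53.625 kips/bolt; interior L_c = 3.5625 − 1.25 = 2.3125, R_n = 87.75 kips/bolt. φR_n = 0.75 × (1×53.625 + 4×87.75) = 303.5 kips.
Block shear: shear path 1×[2+4×3.5625] = 1×16.25 in, A_gv = 8.125, A_nv = 1×(16.25 − 4.5×1.3125)×0.5 = 5.1719 in²; tension to near edge: (2.375 − 0.5×1.3125)×0.5 = 0.85938 in². R_n = min(0.6×65×5.1719, 0.6×50×8.125) + 1.0×65×0.85938 = min(201.7, 243.75) + 55.86 = 257.56 kips. φR_n = 0.75 × 257.56 = 193.2 kips.
Governing: min(253.5, 303.5, 193.2) = 193.2 kips → block shear.

193.2 kips (block shear governs)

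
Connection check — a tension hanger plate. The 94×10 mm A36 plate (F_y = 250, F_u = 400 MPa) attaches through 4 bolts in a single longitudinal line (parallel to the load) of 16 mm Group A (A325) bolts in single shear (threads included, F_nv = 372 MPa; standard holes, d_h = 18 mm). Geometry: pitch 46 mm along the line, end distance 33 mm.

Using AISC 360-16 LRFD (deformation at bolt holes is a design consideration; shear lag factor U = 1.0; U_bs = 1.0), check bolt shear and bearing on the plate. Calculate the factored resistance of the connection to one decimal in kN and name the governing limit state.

Bolt shear: A_b = π(16)²/4 = 201.06 mm². φR_n = 0.75 × 372 × 201.06 × 4 × 1 = 224.4 kN.
Bearing (10 mm plate, F_u = 400 MPa): end bolts L_c = 33 − 18/2 = 24, R_n = min(1.2×24×10×400, 2.4×16×10×400) = 115.2 kN/bolt; interior L_c = 46 − 18 = 28, R_n = 134.4 kN/bolt. φR_n = 0.75 × (1×115.2 + 3×134.4) = 388.8 kN.
Governing: min(224.4, 388.8) = 224.4 kN → bolt shear.

224.4 kN (bolt shear governs)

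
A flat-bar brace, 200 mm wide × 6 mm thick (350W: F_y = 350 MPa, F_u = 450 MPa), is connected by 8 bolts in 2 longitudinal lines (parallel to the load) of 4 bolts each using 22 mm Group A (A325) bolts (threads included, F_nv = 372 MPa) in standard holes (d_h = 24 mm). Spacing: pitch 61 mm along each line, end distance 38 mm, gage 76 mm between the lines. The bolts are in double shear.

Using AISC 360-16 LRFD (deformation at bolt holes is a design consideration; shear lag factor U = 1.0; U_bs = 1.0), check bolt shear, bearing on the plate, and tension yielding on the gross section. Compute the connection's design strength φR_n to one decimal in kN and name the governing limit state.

Bolt shear: A_b = π(22)²/4 = 380.13 mm². φR_n = 0.75 × 372 × 380.13 × 8 × 2 = 1696.9 kN.
Bearing (6 mm plate, F_u = 450 MPa): end bolts L_c = 38 − 24/2 = 26, R_n = min(1.2×26×6×450, 2.4×22×6×450) = 84.24 kN/bolt; interior L_c = 61 − 24 = 37, R_n = 119.88 kN/bolt. φR_n = 0.75 × (2×84.24 + 6×119.88) = 665.8 kN.
Tension yield (gross): A_g = 200×6 = 1200 mm². φR_n = 0.90 × 350 × 1200 = 378.0 kN.
Governing: min(1696.9, 665.8, 378.0) = 378.0 kN → gross-section yield.

378.0 kN (gross-section yield governs)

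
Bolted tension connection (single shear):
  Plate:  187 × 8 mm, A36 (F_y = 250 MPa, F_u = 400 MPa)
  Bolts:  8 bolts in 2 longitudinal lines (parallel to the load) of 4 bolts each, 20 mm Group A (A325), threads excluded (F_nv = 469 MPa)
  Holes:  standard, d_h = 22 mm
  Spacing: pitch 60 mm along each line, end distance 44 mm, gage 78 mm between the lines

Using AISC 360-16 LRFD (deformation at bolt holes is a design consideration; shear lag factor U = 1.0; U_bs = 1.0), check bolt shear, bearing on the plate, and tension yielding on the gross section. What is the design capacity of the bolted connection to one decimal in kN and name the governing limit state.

Bolt shear: A_b = π(20)²/4 = 314.16 mm². φR_n = 0.75 × 469 × 314.16 × 8 × 1 = 884.0 kN.
Bearing (8 mm plate, F_u = 400 MPa): end bolts L_c = 44 − 22/2 = 33, R_n = min(1.2×33×8×400, 2.4×20×8×400) = 126.72 kN/bolt; interior L_c = 60 − 22 = 38, R_n = 145.92 kN/bolt. φR_n = 0.75 × (2×126.72 + 6×145.92) = 846.7 kN.
Tension yield (gross): A_g = 187×8 = 1496 mm². φR_n = 0.90 × 250 × 1496 = 336.6 kN.
Governing: min(884.0, 846.7, 336.6) = 336.6 kN → gross-section yield.

336.6 kN (gross-section yield governs)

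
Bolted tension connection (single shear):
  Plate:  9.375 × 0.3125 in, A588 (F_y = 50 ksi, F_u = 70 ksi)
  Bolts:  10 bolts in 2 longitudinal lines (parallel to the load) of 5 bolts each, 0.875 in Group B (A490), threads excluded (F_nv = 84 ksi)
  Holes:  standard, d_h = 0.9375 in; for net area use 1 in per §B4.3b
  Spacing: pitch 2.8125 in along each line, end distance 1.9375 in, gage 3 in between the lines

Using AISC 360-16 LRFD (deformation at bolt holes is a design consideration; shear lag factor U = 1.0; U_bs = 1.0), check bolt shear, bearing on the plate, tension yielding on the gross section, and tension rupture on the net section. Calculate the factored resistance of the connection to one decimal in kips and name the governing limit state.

121.0 kips (net-section rupture governs)

Bolt shear: A_b = π(0.875)²/4 = 0.60132 in². φR_n = 0.75 × 84 × 0.60132 × 10 × 1 = 378.8 kips.
Bearing (0.3125 in plate, F_u = 70 ksi): end bolts L_c = 1.9375 − 0.9375/2 = 1.46875, R_n = min(1.2×1.46875×0.3125×70, 2.4×0.875×0.3125×70) = 38.555 kips/bolt; interior L_c = 2.8125 − 0.9375 = 1.875, R_n = 45.938 kips/bolt. φR_n = 0.75 × (2×38.555 + 8×45.938) = 333.5 kips.
Tension yield (gross): A_g = 9.375×0.3125 = 2.9297 in². φR_n = 0.90 × 50 × 2.9297 = 131.8 kips.
Tension rupture (net): A_n = (9.375 − 2×1)×0.3125 = 2.3047 in² (U = 1.0, A_e = A_n). φR_n = 0.75 × 70 × 2.3047 = 121.0 kips.
Governing: min(378.8, 333.5, 131.8, 121.0) = 121.0 kips → net-section rupture.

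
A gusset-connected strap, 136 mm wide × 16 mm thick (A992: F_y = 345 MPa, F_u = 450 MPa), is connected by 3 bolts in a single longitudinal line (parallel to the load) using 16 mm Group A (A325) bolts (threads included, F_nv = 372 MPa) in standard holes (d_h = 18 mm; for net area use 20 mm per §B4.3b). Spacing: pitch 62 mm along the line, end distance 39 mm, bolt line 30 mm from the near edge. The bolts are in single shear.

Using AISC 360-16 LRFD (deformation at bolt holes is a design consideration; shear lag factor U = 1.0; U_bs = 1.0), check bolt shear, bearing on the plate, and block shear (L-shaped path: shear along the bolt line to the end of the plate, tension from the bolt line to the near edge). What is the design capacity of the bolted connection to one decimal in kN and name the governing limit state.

168.3 kN (bolt shear governs)

Bolt shear: A_b = π(16)²/4 = 201.06 mm². φR_n = 0.75 × 372 × 201.06 × 3 × 1 = 168.3 kN.
Bearing (16 mm plate, F_u = 450 MPa): end bolts L_c = 39 − 18/2 = 30, R_n = min(1.2×30×16×450, 2.4×16×16×450) = 259.2 kN/bolt; interior L_c = 62 − 18 = 44, R_n = 276.48 kN/bolt. φR_n = 0.75 × (1×259.2 + 2×276.48) = 609.1 kN.
Block shear: shear path 1×[39+2×62] = 1×163 mm, A_gv = 2608, A_nv = 1×(163 − 2.5×20)×16 = 1808 mm²; tension to near edge: (30 − 0.5×20)×16 = 320 mm². R_n = min(0.6×450×1808, 0.6×345×2608) + 1.0×450×320 = min(488.16, 539.86) + 144 = 632.16 kN. φR_n = 0.75 × 632.16 = 474.1 kN.
Governing: min(168.3, 609.1, 474.1) = 168.3 kN → bolt shear.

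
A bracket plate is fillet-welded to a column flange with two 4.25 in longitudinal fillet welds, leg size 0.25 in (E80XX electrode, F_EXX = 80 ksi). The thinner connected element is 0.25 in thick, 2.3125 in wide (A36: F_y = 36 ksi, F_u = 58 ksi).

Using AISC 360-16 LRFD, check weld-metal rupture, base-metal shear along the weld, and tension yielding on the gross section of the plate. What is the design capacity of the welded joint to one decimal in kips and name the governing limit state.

Weld metal: throat = 0.707×0.25 = 0.17675 in, L = 2×4.25 = 8.5 in. φR_n = 0.75 × 0.6 × 80 × 0.17675 × 8.5 = 54.1 kips.
Base metal shear (0.25 in plate): yield φR_n = 1.0×0.6×36×0.25×8.5 = 45.9 kips; rupture φR_n = 0.75×0.6×58×0.25×8.5 = 55.5 kips; take 45.9 kips (yield).
Tension yield (gross): A_g = 2.3125×0.25 = 0.57813 in². φR_n = 0.90 × 36 × 0.57813 = 18.7 kips.
Governing: min(54.1, 45.9, 18.7) = 18.7 kips → gross-section yield.

18.7 kips (gross-section yield governs)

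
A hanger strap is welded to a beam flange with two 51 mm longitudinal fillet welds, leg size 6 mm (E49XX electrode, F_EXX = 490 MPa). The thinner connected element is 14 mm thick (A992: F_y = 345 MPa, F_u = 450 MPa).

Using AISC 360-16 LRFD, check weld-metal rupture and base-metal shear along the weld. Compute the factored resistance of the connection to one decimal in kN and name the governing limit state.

95.4 kN (weld metal governs)

Weld metal: throat = 0.707×6 = 4.242 mm, L = 2×51 = 102 mm. φR_n = 0.75 × 0.6 × 490 × 4.242 × 102 = 95.4 kN.
Base metal shear (14 mm plate): yield φR_n = 1.0×0.6×345×14×102 = 295.6 kN; rupture φR_n = 0.75×0.6×450×14×102 = 289.2 kN; take 289.2 kN (rupture).
Governing: min(95.4, 289.2) = 95.4 kN → weld metal.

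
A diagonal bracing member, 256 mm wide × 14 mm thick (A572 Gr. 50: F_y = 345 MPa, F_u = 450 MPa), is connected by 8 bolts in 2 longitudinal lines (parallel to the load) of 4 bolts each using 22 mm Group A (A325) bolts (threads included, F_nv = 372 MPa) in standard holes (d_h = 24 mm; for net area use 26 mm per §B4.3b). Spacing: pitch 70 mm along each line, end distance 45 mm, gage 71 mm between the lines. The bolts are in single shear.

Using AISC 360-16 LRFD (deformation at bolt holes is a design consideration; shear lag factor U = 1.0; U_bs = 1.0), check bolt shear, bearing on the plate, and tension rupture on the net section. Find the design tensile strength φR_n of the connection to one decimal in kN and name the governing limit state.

Bolt shear: A_b = π(22)²/4 = 380.13 mm². φR_n = 0.75 × 372 × 380.13 × 8 × 1 = 848.5 kN.
Bearing (14 mm plate, F_u = 450 MPa): end bolts L_c = 45 − 24/2 = 33, R_n = min(1.2×33×14×450, 2.4×22×14×450) = 249.48 kN/bolt; interior L_c = 70 − 24 = 46, R_n = 332.64 kN/bolt. φR_n = 0.75 × (2×249.48 + 6×332.64) = 1871.1 kN.
Tension rupture (net): A_n = (256 − 2×26)×14 = 2856 mm² (U = 1.0, A_e = A_n). φR_n = 0.75 × 450 × 2856 = 963.9 kN.
Governing: min(848.5, 1871.1, 963.9) = 848.5 kN → bolt shear.

848.5 kN (bolt shear governs)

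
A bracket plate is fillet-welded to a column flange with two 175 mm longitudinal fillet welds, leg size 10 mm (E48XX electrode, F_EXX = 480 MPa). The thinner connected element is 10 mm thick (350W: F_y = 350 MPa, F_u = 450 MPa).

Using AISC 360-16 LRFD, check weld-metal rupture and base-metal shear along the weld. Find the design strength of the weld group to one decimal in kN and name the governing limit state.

Weld metal: throat = 0.707×10 = 7.07 mm, L = 2×175 = 350 mm. φR_n = 0.75 × 0.6 × 480 × 7.07 × 350 = 534.5 kN.
Base metal shear (10 mm plate): yield φR_n = 1.0×0.6×350×10×350 = 735.0 kN; rupture φR_n = 0.75×0.6×450×10×350 = 708.8 kN; take 708.8 kN (rupture).
Governing: min(534.5, 708.8) = 534.5 kN → weld metal.

534.5 kN (weld metal governs)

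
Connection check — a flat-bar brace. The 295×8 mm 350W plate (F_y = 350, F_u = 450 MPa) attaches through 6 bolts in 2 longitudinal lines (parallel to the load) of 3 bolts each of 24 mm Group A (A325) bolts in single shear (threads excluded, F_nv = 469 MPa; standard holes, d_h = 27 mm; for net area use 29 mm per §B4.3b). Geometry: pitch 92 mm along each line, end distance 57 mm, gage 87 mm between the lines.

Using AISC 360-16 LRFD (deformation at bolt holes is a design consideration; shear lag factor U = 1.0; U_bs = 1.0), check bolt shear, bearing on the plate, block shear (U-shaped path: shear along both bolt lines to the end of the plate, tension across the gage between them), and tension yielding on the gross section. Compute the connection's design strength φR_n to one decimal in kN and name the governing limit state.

702.5 kN (block shear governs)

Bolt shear: A_b = π(24)²/4 = 452.39 mm². φR_n = 0.75 × 469 × 452.39 × 6 × 1 = 954.8 kN.
Bearing (8 mm plate, F_u = 450 MPa): end bolts L_c = 57 − 27/2 = 43.5, R_n = min(1.2×43.5×8×450, 2.4×24×8×450) = 187.92 kN/bolt; interior L_c = 92 − 27 = 65, R_n = 207.36 kN/bolt. φR_n = 0.75 × (2×187.92 + 4×207.36) = 904.0 kN.
Block shear: shear path 2×[57+2×92] = 2×241 mm, A_gv = 3856, A_nv = 2×(241 − 2.5×29)×8 = 2696 mm²; tension across gage: (87 − 1×29)×8 = 464 mm². R_n = min(0.6×450×2696, 0.6×350×3856) + 1.0×450×464 = min(727.92, 809.76) + 208.8 = 936.72 kN. φR_n = 0.75 × 936.72 = 702.5 kN.
Tension yield (gross): A_g = 295×8 = 2360 mm². φR_n = 0.90 × 350 × 2360 = 743.4 kN.
Governing: min(954.8, 904.0, 702.5, 743.4) = 702.5 kN → block shear.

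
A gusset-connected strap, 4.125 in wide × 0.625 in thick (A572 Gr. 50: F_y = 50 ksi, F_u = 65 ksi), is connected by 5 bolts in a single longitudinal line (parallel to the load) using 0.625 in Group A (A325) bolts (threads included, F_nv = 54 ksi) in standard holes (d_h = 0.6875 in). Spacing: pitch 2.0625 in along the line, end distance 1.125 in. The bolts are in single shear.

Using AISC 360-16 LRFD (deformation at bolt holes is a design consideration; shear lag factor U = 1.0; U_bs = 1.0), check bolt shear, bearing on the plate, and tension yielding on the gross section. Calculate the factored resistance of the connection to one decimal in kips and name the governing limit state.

62.1 kips (bolt shear governs)

Bolt shear: A_b = π(0.625)²/4 = 0.3068 in². φR_n = 0.75 × 54 × 0.3068 × 5 × 1 = 62.1 kips.
Bearing (0.625 in plate, F_u = 65 ksi): end bolts L_c = 1.125 − 0.6875/2 = 0.78125, R_n = min(1.2×0.78125×0.625×65, 2.4×0.625×0.625×65) = 38.086 kips/bolt; interior L_c = 2.0625 − 0.6875 = 1.375, R_n = 60.938 kips/bolt. φR_n = 0.75 × (1×38.086 + 4×60.938) = 211.4 kips.
Tension yield (gross): A_g = 4.125×0.625 = 2.5781 in². φR_n = 0.90 × 50 × 2.5781 = 116.0 kips.
Governing: min(62.1, 211.4, 116.0) = 62.1 kips → bolt shear.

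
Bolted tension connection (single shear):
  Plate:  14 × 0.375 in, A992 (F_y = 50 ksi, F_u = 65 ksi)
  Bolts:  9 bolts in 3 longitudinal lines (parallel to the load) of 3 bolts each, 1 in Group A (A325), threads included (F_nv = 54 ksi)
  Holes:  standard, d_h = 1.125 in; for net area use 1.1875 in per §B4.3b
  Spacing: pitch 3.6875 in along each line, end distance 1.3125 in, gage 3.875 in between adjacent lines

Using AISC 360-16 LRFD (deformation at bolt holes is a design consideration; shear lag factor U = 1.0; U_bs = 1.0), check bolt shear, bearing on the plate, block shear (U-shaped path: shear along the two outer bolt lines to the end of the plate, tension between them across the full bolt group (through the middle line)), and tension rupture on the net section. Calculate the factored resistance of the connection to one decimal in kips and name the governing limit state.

190.8 kips (net-section rupture governs)

Bolt shear: A_b = π(1)²/4 = 0.7854 in². φR_n = 0.75 × 54 × 0.7854 × 9 × 1 = 286.3 kips.
Bearing (0.375 in plate, F_u = 65 ksi): end bolts L_c = 1.3125 − 1.125/2 = 0.75, R_n = min(1.2×0.75×0.375×65, 2.4×1×0.375×65) = 21.938 kips/bolt; interior L_c = 3.6875 − 1.125 = 2.5625, R_n = 58.5 kips/bolt. φR_n = 0.75 × (3×21.938 + 6×58.5) = 312.6 kips.
Block shear: shear path 2×[1.3125+2×3.6875] = 2×8.6875 in, A_gv = 6.5156, A_nv = 2×(8.6875 − 2.5×1.1875)×0.375 = 4.2891 in²; tension across gage: (7.75 − 2×1.1875)×0.375 = 2.0156 in². R_n = min(0.6×65×4.2891, 0.6×50×6.5156) + 1.0×65×2.0156 = min(167.27, 195.47) + 131.01 = 298.28 kips. φR_n = 0.75 × 298.28 = 223.7 kips.
Tension rupture (net): A_n = (14 − 3×1.1875)×0.375 = 3.9141 in² (U = 1.0, A_e = A_n). φR_n = 0.75 × 65 × 3.9141 = 190.8 kips.
Governing: min(286.3, 312.6, 223.7, 190.8) = 190.8 kips → net-section rupture.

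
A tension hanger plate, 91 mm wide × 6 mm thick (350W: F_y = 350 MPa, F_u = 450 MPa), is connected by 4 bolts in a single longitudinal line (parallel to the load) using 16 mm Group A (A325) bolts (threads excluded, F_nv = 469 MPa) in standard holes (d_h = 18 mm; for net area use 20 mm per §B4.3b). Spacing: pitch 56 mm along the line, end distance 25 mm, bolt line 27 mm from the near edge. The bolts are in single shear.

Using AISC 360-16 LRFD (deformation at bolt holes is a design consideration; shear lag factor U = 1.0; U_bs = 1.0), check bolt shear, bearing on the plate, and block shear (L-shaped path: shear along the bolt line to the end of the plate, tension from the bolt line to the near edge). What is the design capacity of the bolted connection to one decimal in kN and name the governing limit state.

Bolt shear: A_b = π(16)²/4 = 201.06 mm². φR_n = 0.75 × 469 × 201.06 × 4 × 1 = 282.9 kN.
Bearing (6 mm plate, F_u = 450 MPa): end bolts L_c = 25 − 18/2 = 16, R_n = min(1.2×16×6×450, 2.4×16×6×450) = 51.84 kN/bolt; interior L_c = 56 − 18 = 38, R_n = 103.68 kN/bolt. φR_n = 0.75 × (1×51.84 + 3×103.68) = 272.2 kN.
Block shear: shear path 1×[25+3×56] = 1×193 mm, A_gv = 1158, A_nv = 1×(193 − 3.5×20)×6 = 738 mm²; tension to near edge: (27 − 0.5×20)×6 = 102 mm². R_n = min(0.6×450×738, 0.6×350×1158) + 1.0×450×102 = min(199.26, 243.18) + 45.9 = 245.16 kN. φR_n = 0.75 × 245.16 = 183.9 kN.
Governing: min(282.9, 272.2, 183.9) = 183.9 kN → block shear.

183.9 kN (block shear governs)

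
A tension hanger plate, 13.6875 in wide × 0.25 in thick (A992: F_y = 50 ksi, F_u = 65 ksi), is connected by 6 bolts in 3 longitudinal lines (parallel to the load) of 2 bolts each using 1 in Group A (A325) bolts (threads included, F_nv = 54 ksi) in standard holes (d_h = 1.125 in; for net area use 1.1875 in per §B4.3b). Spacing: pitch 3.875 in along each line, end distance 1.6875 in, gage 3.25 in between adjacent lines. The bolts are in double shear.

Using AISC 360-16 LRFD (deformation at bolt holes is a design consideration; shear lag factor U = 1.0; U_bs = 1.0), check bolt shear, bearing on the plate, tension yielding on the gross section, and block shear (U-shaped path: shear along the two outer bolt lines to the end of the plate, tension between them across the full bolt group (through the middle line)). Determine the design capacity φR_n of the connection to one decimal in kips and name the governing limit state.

105.6 kips (block shear governs)

Bolt shear: A_b = π(1)²/4 = 0.7854 in². φR_n = 0.75 × 54 × 0.7854 × 6 × 2 = 381.7 kips.
Bearing (0.25 in plate, F_u = 65 ksi): end bolts L_c = 1.6875 − 1.125/2 = 1.125, R_n = min(1.2×1.125×0.25×65, 2.4×1×0.25×65) = 21.938 kips/bolt; interior L_c = 3.875 − 1.125 = 2.75, R_n = 39 kips/bolt. φR_n = 0.75 × (3×21.938 + 3×39) = 137.1 kips.
Tension yield (gross): A_g = 13.6875×0.25 = 3.4219 in². φR_n = 0.90 × 50 × 3.4219 = 154.0 kips.
Block shear: shear path 2×[1.6875+1×3.875] = 2×5.5625 in, A_gv = 2.7813, A_nv = 2×(5.5625 − 1.5×1.1875)×0.25 = 1.8906 in²; tension across gage: (6.5 − 2×1.1875)×0.25 = 1.0313 in². R_n = min(0.6×65×1.8906, 0.6×50×2.7813) + 1.0×65×1.0313 = min(73.733, 83.439) + 67.035 = 140.77 kips. φR_n = 0.75 × 140.77 = 105.6 kips.
Governing: min(381.7, 137.1, 154.0, 105.6) = 105.6 kips → block shear.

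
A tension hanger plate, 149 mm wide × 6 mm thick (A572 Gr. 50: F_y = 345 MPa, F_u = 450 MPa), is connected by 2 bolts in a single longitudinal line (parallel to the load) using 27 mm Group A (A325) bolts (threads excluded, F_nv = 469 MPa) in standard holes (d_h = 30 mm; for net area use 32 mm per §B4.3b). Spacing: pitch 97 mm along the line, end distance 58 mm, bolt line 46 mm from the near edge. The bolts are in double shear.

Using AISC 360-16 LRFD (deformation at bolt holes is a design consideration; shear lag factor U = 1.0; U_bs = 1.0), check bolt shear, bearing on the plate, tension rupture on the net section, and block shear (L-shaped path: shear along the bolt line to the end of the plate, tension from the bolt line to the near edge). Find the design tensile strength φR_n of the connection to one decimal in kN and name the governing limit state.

190.8 kN (block shear governs)

Bolt shear: A_b = π(27)²/4 = 572.56 mm². φR_n = 0.75 × 469 × 572.56 × 2 × 2 = 805.6 kN.
Bearing (6 mm plate, F_u = 450 MPa): end bolts L_c = 58 − 30/2 = 43, R_n = min(1.2×43×6×450, 2.4×27×6×450) = 139.32 kN/bolt; interior L_c = 97 − 30 = 67, R_n = 174.96 kN/bolt. φR_n = 0.75 × (1×139.32 + 1×174.96) = 235.7 kN.
Tension rupture (net): A_n = (149 − 1×32)×6 = 702 mm² (U = 1.0, A_e = A_n). φR_n = 0.75 × 450 × 702 = 236.9 kN.
Block shear: shear path 1×[58+1×97] = 1×155 mm, A_gv = 930, A_nv = 1×(155 − 1.5×32)×6 = 642 mm²; tension to near edge: (46 − 0.5×32)×6 = 180 mm². R_n = min(0.6×450×642, 0.6×345×930) + 1.0×450×180 = min(173.34, 192.51) + 81 = 254.34 kN. φR_n = 0.75 × 254.34 = 190.8 kN.
Governing: min(805.6, 235.7, 236.9, 190.8) = 190.8 kN → block shear.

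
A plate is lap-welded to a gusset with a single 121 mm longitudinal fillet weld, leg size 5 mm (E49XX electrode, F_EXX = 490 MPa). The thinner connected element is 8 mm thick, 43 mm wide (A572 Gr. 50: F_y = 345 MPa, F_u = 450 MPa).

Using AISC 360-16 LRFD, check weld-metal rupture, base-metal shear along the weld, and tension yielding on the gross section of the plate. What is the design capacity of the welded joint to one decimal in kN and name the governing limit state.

Weld metal: throat = 0.707×5 = 3.535 mm, L = 121 mm. φR_n = 0.75 × 0.6 × 490 × 3.535 × 121 = 94.3 kN.
Base metal shear (8 mm plate): yield φR_n = 1.0×0.6×345×8×121 = 200.4 kN; rupture φR_n = 0.75×0.6×450×8×121 = 196.0 kN; take 196.0 kN (rupture).
Tension yield (gross): A_g = 43×8 = 344 mm². φR_n = 0.90 × 345 × 344 = 106.8 kN.
Governing: min(94.3, 196.0, 106.8) = 94.3 kN → weld metal.

94.3 kN (weld metal governs)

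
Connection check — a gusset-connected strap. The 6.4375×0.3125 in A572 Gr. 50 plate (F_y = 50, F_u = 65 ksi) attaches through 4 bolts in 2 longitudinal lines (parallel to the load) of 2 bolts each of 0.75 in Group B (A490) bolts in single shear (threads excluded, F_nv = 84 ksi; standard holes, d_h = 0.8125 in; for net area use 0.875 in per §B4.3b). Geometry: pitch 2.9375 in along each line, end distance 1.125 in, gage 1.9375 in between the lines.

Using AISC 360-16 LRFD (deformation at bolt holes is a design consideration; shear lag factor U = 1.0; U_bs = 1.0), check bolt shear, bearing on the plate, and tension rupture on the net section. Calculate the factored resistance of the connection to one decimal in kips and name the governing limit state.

Bolt shear: A_b = π(0.75)²/4 = 0.44179 in². φR_n = 0.75 × 84 × 0.44179 × 4 × 1 = 111.3 kips.
Bearing (0.3125 in plate, F_u = 65 ksi): end bolts L_c = 1.125 − 0.8125/2 = 0.71875, R_n = min(1.2×0.71875×0.3125×65, 2.4×0.75×0.3125×65) = 17.52 kips/bolt; interior L_c = 2.9375 − 0.8125 = 2.125, R_n = 36.563 kips/bolt. φR_n = 0.75 × (2×17.52 + 2×36.563) = 81.1 kips.
Tension rupture (net): A_n = (6.4375 − 2×0.875)×0.3125 = 1.4648 in² (U = 1.0, A_e = A_n). φR_n = 0.75 × 65 × 1.4648 = 71.4 kips.
Governing: min(111.3, 81.1, 71.4) = 71.4 kips → net-section rupture.

71.4 kips (net-section rupture governs)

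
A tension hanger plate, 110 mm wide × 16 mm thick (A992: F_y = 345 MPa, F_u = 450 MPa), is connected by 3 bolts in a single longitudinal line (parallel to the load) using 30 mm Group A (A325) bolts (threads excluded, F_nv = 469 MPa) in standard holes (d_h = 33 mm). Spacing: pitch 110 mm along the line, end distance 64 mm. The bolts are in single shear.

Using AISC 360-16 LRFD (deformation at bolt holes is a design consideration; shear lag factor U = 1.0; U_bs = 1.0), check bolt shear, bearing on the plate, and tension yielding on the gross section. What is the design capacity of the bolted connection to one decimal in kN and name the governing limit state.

Bolt shear: A_b = π(30)²/4 = 706.86 mm². φR_n = 0.75 × 469 × 706.86 × 3 × 1 = 745.9 kN.
Bearing (16 mm plate, F_u = 450 MPa): end bolts L_c = 64 − 33/2 = 47.5, R_n = min(1.2×47.5×16×450, 2.4×30×16×450) = 410.4 kN/bolt; interior L_c = 110 − 33 = 77, R_n = 518.4 kN/bolt. φR_n = 0.75 × (1×410.4 + 2×518.4) = 1085.4 kN.
Tension yield (gross): A_g = 110×16 = 1760 mm². φR_n = 0.90 × 345 × 1760 = 546.5 kN.
Governing: min(745.9, 1085.4, 546.5) = 546.5 kN → gross-section yield.

546.5 kN (gross-section yield governs)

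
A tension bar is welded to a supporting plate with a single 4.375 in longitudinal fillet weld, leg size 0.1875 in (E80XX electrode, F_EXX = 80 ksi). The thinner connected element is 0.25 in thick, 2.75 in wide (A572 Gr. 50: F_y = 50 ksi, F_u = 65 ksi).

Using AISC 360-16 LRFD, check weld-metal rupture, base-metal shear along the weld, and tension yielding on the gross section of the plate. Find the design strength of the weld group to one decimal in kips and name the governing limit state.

Weld metal: throat = 0.707×0.1875 = 0.13256 in, L = 4.375 in. φR_n = 0.75 × 0.6 × 80 × 0.13256 × 4.375 = 20.9 kips.
Base metal shear (0.25 in plate): yield φR_n = 1.0×0.6×50×0.25×4.375 = 32.8 kips; rupture φR_n = 0.75×0.6×65×0.25×4.375 = 32.0 kips; take 32.0 kips (rupture).
Tension yield (gross): A_g = 2.75×0.25 = 0.6875 in². φR_n = 0.90 × 50 × 0.6875 = 30.9 kips.
Governing: min(20.9, 32.0, 30.9) = 20.9 kips → weld metal.

20.9 kips (weld metal governs)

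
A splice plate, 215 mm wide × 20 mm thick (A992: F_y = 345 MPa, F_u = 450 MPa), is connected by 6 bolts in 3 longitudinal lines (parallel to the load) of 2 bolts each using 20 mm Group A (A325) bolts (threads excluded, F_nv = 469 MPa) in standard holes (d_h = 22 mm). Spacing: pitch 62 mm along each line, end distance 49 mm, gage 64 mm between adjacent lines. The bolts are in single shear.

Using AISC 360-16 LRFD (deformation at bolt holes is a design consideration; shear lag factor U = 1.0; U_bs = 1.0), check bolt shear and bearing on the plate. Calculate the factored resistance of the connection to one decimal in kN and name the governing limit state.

663.0 kN (bolt shear governs)

Bolt shear: A_b = π(20)²/4 = 314.16 mm². φR_n = 0.75 × 469 × 314.16 × 6 × 1 = 663.0 kN.
Bearing (20 mm plate, F_u = 450 MPa): end bolts L_c = 49 − 22/2 = 38, R_n = min(1.2×38×20×450, 2.4×20×20×450) = 410.4 kN/bolt; interior L_c = 62 − 22 = 40, R_n = 432 kN/bolt. φR_n = 0.75 × (3×410.4 + 3×432) = 1895.4 kN.
Governing: min(663.0, 1895.4) = 663.0 kN → bolt shear.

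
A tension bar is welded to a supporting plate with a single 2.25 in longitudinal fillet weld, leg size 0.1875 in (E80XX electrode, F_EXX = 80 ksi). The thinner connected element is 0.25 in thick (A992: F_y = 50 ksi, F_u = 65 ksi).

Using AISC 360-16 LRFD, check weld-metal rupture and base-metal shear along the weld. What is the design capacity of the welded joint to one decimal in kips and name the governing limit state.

Weld metal: throat = 0.707×0.1875 = 0.13256 in, L = 2.25 in. φR_n = 0.75 × 0.6 × 80 × 0.13256 × 2.25 = 10.7 kips.
Base metal shear (0.25 in plate): yield φR_n = 1.0×0.6×50×0.25×2.25 = 16.9 kips; rupture φR_n = 0.75×0.6×65×0.25×2.25 = 16.5 kips; take 16.5 kips (rupture).
Governing: min(10.7, 16.5) = 10.7 kips → weld metal.

10.7 kips (weld metal governs)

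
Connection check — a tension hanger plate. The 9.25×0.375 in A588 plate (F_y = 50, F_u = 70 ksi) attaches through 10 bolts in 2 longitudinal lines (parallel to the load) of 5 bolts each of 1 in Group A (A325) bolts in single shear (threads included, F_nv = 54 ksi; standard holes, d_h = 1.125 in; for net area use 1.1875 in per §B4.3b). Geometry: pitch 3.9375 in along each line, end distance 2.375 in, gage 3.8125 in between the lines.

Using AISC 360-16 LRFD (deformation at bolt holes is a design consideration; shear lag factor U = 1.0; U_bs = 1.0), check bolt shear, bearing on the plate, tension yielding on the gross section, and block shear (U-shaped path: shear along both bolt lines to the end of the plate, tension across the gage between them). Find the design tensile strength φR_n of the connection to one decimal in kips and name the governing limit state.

156.1 kips (gross-section yield governs)

Bolt shear: A_b = π(1)²/4 = 0.7854 in². φR_n = 0.75 × 54 × 0.7854 × 10 × 1 = 318.1 kips.
Bearing (0.375 in plate, F_u = 70 ksi): end bolts L_c = 2.375 − 1.125/2 = 1.8125, R_n = min(1.2×1.8125×0.375×70, 2.4×1×0.375×70) = 57.094 kips/bolt; interior L_c = 3.9375 − 1.125 = 2.8125, R_n = 63 kips/bolt. φR_n = 0.75 × (2×57.094 + 8×63) = 463.6 kips.
Tension yield (gross): A_g = 9.25×0.375 = 3.4688 in². φR_n = 0.90 × 50 × 3.4688 = 156.1 kips.
Block shear: shear path 2×[2.375+4×3.9375] = 2×18.125 in, A_gv = 13.594, A_nv = 2×(18.125 − 4.5×1.1875)×0.375 = 9.5859 in²; tension across gage: (3.8125 − 1×1.1875)×0.375 = 0.98438 in². R_n = min(0.6×70×9.5859, 0.6×50×13.594) + 1.0×70×0.98438 = min(402.61, 407.82) + 68.907 = 471.52 kips. φR_n = 0.75 × 471.52 = 353.6 kips.
Governing: min(318.1, 463.6, 156.1, 353.6) = 156.1 kips → gross-section yield.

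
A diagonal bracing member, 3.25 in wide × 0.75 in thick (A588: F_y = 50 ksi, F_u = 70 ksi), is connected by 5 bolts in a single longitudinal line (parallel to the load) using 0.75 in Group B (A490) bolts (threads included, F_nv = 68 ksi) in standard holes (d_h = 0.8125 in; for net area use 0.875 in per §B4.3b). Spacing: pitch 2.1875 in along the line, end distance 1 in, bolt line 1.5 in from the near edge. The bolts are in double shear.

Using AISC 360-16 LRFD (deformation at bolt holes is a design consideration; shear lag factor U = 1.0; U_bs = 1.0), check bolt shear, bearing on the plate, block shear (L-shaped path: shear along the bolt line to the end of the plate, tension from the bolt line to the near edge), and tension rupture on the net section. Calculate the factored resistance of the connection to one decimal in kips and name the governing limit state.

Bolt shear: A_b = π(0.75)²/4 = 0.44179 in². φR_n = 0.75 × 68 × 0.44179 × 5 × 2 = 225.3 kips.
Bearing (0.75 in plate, F_u = 70 ksi): end bolts L_c = 1 − 0.8125/2 = 0.59375, R_n = min(1.2×0.59375×0.75×70, 2.4×0.75×0.75×70) = 37.406 kips/bolt; interior L_c = 2.1875 − 0.8125 = 1.375, R_n = 86.625 kips/bolt. φR_n = 0.75 × (1×37.406 + 4×86.625) = 287.9 kips.
Block shear: shear path 1×[1+4×2.1875] = 1×9.75 in, A_gv = 7.3125, A_nv = 1×(9.75 − 4.5×0.875)×0.75 = 4.3594 in²; tension to near edge: (1.5 − 0.5×0.875)×0.75 = 0.79688 in². R_n = min(0.6×70×4.3594, 0.6×50×7.3125) + 1.0×70×0.79688 = min(183.09, 219.38) + 55.782 = 238.87 kips. φR_n = 0.75 × 238.87 = 179.2 kips.
Tension rupture (net): A_n = (3.25 − 1×0.875)×0.75 = 1.7813 in² (U = 1.0, A_e = A_n). φR_n = 0.75 × 70 × 1.7813 = 93.5 kips.
Governing: min(225.3, 287.9, 179.2, 93.5) = 93.5 kips → net-section rupture.

93.5 kips (net-section rupture governs)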